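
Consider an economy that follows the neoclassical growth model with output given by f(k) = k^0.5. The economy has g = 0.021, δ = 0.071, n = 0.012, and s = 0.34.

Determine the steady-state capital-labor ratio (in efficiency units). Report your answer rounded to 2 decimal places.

k* = 10.69

At the steady state, Δk = 0, so s·k^α = (n + g + δ)·k.
Dividing both sides by k: k^(1−α) = s / (n + g + δ).
k^0.5 = 0.34 / (0.012 + 0.021 + 0.071) = 0.34 / 0.104 = 3.2692
k* = 3.2692^(1/0.5) ≈ 10.6877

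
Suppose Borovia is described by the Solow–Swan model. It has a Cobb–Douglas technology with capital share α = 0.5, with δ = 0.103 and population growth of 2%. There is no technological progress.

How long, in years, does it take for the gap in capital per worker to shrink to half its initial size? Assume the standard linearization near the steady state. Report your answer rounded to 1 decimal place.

Near the steady state the convergence rate is λ = (1 − α)(n + δ).
λ = (1 − 0.5) × 0.123 = 0.5 × 0.123 = 0.0615
Half-life = ln 2 / λ = 0.6931 / 0.0615 ≈ 11.27 years

t_½ ≈ 11.3 years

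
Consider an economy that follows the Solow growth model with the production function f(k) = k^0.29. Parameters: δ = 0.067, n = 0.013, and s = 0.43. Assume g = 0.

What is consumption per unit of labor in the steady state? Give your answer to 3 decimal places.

c* ≈ 1.133

At the steady state, Δk = 0, so s·k^α = (n + δ)·k.
Dividing both sides by k: k^(1−α) = s / (n + δ).
k^0.71 = 0.43 / (0.013 + 0.067) = 0.43 / 0.080 = 5.3750
k* = 5.3750^(1/0.71) ≈ 10.6832
y* = (k*)^α = 10.6832^0.29 ≈ 1.9876
c* = (1 − s)·y* = (1 − 0.43) × 1.9876 ≈ 1.1329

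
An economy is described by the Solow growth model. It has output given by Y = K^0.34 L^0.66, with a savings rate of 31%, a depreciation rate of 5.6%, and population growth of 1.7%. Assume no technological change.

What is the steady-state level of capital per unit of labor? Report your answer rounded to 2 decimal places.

In steady state, investment equals break-even investment: s·k^α = (n + δ)·k.
Rearranging, k^(1−α) = s / (n + δ).
k^0.66 = 0.31 / (0.017 + 0.056) = 0.31 / 0.073 = 4.2466
k* = 4.2466^(1/0.66) ≈ 8.9449

k* ≈ 8.94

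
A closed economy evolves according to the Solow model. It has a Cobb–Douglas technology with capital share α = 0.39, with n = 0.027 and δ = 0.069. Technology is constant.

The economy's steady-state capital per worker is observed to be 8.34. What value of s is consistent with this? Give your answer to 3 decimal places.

Steady state requires s·f(k) = (n + δ)·k, i.e. s·k^α = (n + δ)·k.
So s / (n + δ) = (k*)^(1−α) = 8.34^0.61 = 3.6468.
Therefore s = 3.6468 × (n + δ) = 3.6468 × 0.096 = 0.3501.

s ≈ 0.350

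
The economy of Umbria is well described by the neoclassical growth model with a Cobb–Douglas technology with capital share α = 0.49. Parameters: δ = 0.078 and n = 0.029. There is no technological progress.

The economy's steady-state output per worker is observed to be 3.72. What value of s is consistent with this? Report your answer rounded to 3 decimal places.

s ≈ 0.420

Steady state requires s·f(k) = (n + δ)·k, i.e. s·k^α = (n + δ)·k.
Since y* = [s/(n + δ)]^(α/(1−α)), we have s/(n + δ) = (y*)^((1−α)/α) = 3.72^1.0408 = 3.9248.
Therefore s = 3.9248 × (n + δ) = 3.9248 × 0.107 = 0.4200.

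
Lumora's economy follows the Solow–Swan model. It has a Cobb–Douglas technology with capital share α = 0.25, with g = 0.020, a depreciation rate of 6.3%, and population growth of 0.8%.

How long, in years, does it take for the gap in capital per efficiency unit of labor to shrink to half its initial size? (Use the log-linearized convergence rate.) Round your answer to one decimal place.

about 10.2 years

Near the steady state the convergence rate is λ = (1 − α)(n + g + δ).
λ = (1 − 0.25) × 0.091 = 0.75 × 0.091 = 0.06825
Half-life = ln 2 / λ = 0.6931 / 0.06825 ≈ 10.16 years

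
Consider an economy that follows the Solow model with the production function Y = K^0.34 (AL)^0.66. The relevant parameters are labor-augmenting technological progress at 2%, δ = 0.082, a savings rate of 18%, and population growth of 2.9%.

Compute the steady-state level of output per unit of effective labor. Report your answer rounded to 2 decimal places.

y* ≈ 1.18

At the steady state, Δk = 0, so s·k^α = (n + g + δ)·k.
Dividing both sides by k: k^(1−α) = s / (n + g + δ).
k^0.66 = 0.18 / (0.029 + 0.020 + 0.082) = 0.18 / 0.131 = 1.3740
k* = 1.3740^(1/0.66) ≈ 1.6183
y* = (k*)^α = 1.6183^0.34 ≈ 1.1778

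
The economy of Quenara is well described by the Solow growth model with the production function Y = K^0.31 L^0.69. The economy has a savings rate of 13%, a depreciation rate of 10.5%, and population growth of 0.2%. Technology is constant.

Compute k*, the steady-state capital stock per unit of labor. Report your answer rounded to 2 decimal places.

k* = 1.33

In steady state, investment equals break-even investment: s·k^α = (n + δ)·k.
Rearranging, k^(1−α) = s / (n + δ).
k^0.69 = 0.13 / (0.002 + 0.105) = 0.13 / 0.107 = 1.2150
k* = 1.2150^(1/0.69) ≈ 1.3261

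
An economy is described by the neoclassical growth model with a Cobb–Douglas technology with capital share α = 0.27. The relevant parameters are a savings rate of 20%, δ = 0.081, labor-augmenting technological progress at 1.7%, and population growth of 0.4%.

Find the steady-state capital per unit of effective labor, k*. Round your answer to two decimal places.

Steady state requires s·f(k) = (n + g + δ)·k, i.e. s·k^α = (n + g + δ)·k.
Dividing both sides by k: k^(1−α) = s / (n + g + δ).
k^0.73 = 0.20 / (0.004 + 0.017 + 0.081) = 0.20 / 0.102 = 1.9608
k* = 1.9608^(1/0.73) ≈ 2.5153

k* = 2.52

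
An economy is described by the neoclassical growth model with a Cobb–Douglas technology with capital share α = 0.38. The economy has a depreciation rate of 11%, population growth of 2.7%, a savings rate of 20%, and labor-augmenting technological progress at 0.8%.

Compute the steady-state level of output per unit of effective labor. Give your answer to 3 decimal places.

In steady state, investment equals break-even investment: s·k^α = (n + g + δ)·k.
Rearranging, k^(1−α) = s / (n + g + δ).
k^0.62 = 0.20 / (0.027 + 0.008 + 0.110) = 0.20 / 0.145 = 1.3793
k* = 1.3793^(1/0.62) ≈ 1.6798
y* = (k*)^α = 1.6798^0.38 ≈ 1.2179

y* = 1.218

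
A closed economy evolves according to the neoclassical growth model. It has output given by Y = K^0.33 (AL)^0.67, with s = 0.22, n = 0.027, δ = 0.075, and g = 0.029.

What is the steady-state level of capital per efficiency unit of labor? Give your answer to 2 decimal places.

At the steady state, Δk = 0, so s·k^α = (n + g + δ)·k.
Rearranging, k^(1−α) = s / (n + g + δ).
k^0.67 = 0.22 / (0.027 + 0.029 + 0.075) = 0.22 / 0.131 = 1.6794
k* = 1.6794^(1/0.67) ≈ 2.1680

k* ≈ 2.17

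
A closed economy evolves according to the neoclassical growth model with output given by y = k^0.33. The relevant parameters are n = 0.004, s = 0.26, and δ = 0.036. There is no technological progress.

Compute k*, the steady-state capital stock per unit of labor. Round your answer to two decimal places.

At the steady state, Δk = 0, so s·k^α = (n + δ)·k.
Dividing both sides by k: k^(1−α) = s / (n + δ).
k^0.67 = 0.26 / (0.004 + 0.036) = 0.26 / 0.040 = 6.5000
k* = 6.5000^(1/0.67) ≈ 16.3419

k* = 16.34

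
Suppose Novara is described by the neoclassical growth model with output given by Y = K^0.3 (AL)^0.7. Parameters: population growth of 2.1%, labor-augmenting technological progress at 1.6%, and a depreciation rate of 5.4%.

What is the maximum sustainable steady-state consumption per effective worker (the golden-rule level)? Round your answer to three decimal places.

At the golden rule, f'(k) = n + g + δ, so α·k^(α−1) = n + g + δ and k_gold = (α/(n + g + δ))^(1/(1−α)).
k_gold = (0.3/0.091)^(1/0.7) = 3.2967^1.4286 ≈ 5.4970
c_gold = f(k_gold) − (n + g + δ)·k_gold = 1.6674 − 0.091×5.4970 ≈ 1.1672

c_gold ≈ 1.167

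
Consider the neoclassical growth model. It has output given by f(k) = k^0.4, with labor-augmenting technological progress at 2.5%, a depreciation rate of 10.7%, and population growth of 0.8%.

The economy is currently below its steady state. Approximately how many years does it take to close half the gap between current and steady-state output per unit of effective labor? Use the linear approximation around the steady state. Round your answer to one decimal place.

t_½ ≈ 8.3 years

Near the steady state the convergence rate is λ = (1 − α)(n + g + δ).
λ = (1 − 0.4) × 0.140 = 0.6 × 0.140 = 0.0840
Half-life = ln 2 / λ = 0.6931 / 0.0840 ≈ 8.25 years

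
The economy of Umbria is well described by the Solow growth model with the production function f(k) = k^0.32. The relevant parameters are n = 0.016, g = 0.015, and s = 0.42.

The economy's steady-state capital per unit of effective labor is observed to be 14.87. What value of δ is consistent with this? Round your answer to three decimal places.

Steady state requires s·f(k) = (n + g + δ)·k, i.e. s·k^α = (n + g + δ)·k.
So s / (n + g + δ) = (k*)^(1−α) = 14.87^0.68 = 6.2686.
Therefore n + g + δ = s / 6.2686 = 0.42 / 6.2686 = 0.0670, so δ = 0.0670 − 0.031 = 0.0360.

δ ≈ 0.036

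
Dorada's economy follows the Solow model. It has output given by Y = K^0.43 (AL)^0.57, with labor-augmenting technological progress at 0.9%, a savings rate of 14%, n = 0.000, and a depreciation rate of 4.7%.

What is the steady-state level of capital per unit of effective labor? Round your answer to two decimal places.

k* = 4.99

At the steady state, Δk = 0, so s·k^α = (n + g + δ)·k.
Rearranging, k^(1−α) = s / (n + g + δ).
k^0.57 = 0.14 / (0.000 + 0.009 + 0.047) = 0.14 / 0.056 = 2.5000
k* = 2.5000^(1/0.57) ≈ 4.9905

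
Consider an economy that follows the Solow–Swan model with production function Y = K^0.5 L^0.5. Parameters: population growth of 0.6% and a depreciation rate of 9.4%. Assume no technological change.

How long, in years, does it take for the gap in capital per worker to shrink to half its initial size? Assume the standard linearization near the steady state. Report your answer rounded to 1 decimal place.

about 13.9 years

Near the steady state the convergence rate is λ = (1 − α)(n + δ).
λ = (1 − 0.5) × 0.100 = 0.5 × 0.100 = 0.0500
Half-life = ln 2 / λ = 0.6931 / 0.0500 ≈ 13.86 years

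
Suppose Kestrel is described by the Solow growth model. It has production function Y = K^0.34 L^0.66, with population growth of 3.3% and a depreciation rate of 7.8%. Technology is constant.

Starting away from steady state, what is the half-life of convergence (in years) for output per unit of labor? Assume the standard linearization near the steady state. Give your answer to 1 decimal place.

Near the steady state the convergence rate is λ = (1 − α)(n + δ).
λ = (1 − 0.34) × 0.111 = 0.66 × 0.111 = 0.07326
Half-life = ln 2 / λ = 0.6931 / 0.07326 ≈ 9.46 years

half-life ≈ 9.5 years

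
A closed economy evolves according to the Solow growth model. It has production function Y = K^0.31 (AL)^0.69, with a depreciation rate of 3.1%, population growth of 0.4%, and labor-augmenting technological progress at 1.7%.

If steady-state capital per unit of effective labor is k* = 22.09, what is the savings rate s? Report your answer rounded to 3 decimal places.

In steady state, investment equals break-even investment: s·k^α = (n + g + δ)·k.
So s / (n + g + δ) = (k*)^(1−α) = 22.09^0.69 = 8.4624.
Therefore s = 8.4624 × (n + g + δ) = 8.4624 × 0.052 = 0.4400.

s ≈ 0.440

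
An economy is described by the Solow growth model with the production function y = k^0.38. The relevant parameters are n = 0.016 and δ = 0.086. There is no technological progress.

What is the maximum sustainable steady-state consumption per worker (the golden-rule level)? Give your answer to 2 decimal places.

At the golden rule, f'(k) = n + δ, so α·k^(α−1) = n + δ and k_gold = (α/(n + δ))^(1/(1−α)).
k_gold = (0.38/0.102)^(1/0.62) = 3.7255^1.6129 ≈ 8.3419
c_gold = f(k_gold) − (n + δ)·k_gold = 2.2391 − 0.102×8.3419 ≈ 1.3882

c_gold ≈ 1.39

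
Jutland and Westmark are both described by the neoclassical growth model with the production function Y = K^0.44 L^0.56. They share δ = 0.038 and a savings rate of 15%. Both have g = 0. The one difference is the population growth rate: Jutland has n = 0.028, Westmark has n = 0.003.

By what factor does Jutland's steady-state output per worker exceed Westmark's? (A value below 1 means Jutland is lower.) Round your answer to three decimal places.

y*_J / y*_W ≈ 0.688

Steady-state y* = [s/(n + δ)]^(α/(1−α)), so the ratio is [ (s_J/(n + δ)_J) / (s_W/(n + δ)_W) ]^0.7857.
s_J/(n + δ)_J = 0.15/0.066 = 2.2727; s_W/(n + δ)_W = 0.15/0.041 = 3.6585.
Ratio = (2.2727/3.6585)^0.7857 = 0.6212^0.7857 ≈ 0.6879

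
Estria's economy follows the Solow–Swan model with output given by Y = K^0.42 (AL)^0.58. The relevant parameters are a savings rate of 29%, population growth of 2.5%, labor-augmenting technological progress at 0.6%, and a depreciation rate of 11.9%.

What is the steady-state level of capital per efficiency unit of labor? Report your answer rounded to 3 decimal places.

In steady state, investment equals break-even investment: s·k^α = (n + g + δ)·k.
Dividing both sides by k: k^(1−α) = s / (n + g + δ).
k^0.58 = 0.29 / (0.025 + 0.006 + 0.119) = 0.29 / 0.150 = 1.9333
k* = 1.9333^(1/0.58) ≈ 3.1162

k* ≈ 3.116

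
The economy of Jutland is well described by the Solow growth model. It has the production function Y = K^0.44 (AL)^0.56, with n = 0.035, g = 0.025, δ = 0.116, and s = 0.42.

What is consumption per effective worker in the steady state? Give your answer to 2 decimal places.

c* ≈ 1.15

Steady state requires s·f(k) = (n + g + δ)·k, i.e. s·k^α = (n + g + δ)·k.
Dividing both sides by k: k^(1−α) = s / (n + g + δ).
k^0.56 = 0.42 / (0.035 + 0.025 + 0.116) = 0.42 / 0.176 = 2.3864
k* = 2.3864^(1/0.56) ≈ 4.7265
y* = (k*)^α = 4.7265^0.44 ≈ 1.9806
c* = (1 − s)·y* = (1 − 0.42) × 1.9806 ≈ 1.1487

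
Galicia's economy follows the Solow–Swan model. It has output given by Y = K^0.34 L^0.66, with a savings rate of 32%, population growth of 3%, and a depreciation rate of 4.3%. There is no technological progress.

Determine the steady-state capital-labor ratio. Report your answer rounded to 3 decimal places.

k* = 9.386

In steady state, investment equals break-even investment: s·k^α = (n + δ)·k.
Rearranging, k^(1−α) = s / (n + δ).
k^0.66 = 0.32 / (0.030 + 0.043) = 0.32 / 0.073 = 4.3836
k* = 4.3836^(1/0.66) ≈ 9.3858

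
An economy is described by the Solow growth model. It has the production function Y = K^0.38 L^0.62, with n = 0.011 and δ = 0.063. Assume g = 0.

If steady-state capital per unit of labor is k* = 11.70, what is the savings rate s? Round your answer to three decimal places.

Steady state requires s·f(k) = (n + δ)·k, i.e. s·k^α = (n + δ)·k.
So s / (n + δ) = (k*)^(1−α) = 11.70^0.62 = 4.5949.
Therefore s = 4.5949 × (n + δ) = 4.5949 × 0.074 = 0.3400.

s ≈ 0.340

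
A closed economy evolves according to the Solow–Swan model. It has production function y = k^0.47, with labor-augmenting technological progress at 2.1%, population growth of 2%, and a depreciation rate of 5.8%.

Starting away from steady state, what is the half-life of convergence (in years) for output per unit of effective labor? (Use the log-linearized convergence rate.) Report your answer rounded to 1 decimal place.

t_½ ≈ 13.2 years

Near the steady state the convergence rate is λ = (1 − α)(n + g + δ).
λ = (1 − 0.47) × 0.099 = 0.53 × 0.099 = 0.05247
Half-life = ln 2 / λ = 0.6931 / 0.05247 ≈ 13.21 years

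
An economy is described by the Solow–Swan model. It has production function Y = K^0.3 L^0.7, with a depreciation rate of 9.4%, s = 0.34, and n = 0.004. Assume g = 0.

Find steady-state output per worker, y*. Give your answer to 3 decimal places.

y* ≈ 1.704

Steady state requires s·f(k) = (n + δ)·k, i.e. s·k^α = (n + δ)·k.
Dividing both sides by k: k^(1−α) = s / (n + δ).
k^0.7 = 0.34 / (0.004 + 0.094) = 0.34 / 0.098 = 3.4694
k* = 3.4694^(1/0.7) ≈ 5.9128
y* = (k*)^α = 5.9128^0.3 ≈ 1.7043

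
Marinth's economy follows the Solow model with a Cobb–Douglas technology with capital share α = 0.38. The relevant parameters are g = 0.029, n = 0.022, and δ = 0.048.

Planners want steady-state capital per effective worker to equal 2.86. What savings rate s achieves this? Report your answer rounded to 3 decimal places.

At the steady state, Δk = 0, so s·k^α = (n + g + δ)·k.
So s / (n + g + δ) = (k*)^(1−α) = 2.86^0.62 = 1.9184.
Therefore s = 1.9184 × (n + g + δ) = 1.9184 × 0.099 = 0.1899.

s ≈ 0.190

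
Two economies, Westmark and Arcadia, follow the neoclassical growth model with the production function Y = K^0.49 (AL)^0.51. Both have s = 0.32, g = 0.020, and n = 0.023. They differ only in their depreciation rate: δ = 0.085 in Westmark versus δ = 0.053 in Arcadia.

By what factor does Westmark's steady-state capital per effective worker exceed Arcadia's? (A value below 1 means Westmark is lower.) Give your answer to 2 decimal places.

Steady-state k* = [s/(n + g + δ)]^(1/(1−α)), so the ratio is [ (s_W/(n + g + δ)_W) / (s_A/(n + g + δ)_A) ]^1.9608.
s_W/(n + g + δ)_W = 0.32/0.128 = 2.5000; s_A/(n + g + δ)_A = 0.32/0.096 = 3.3333.
Ratio = (2.5000/3.3333)^1.9608 = 0.7500^1.9608 ≈ 0.5689

ratio ≈ 0.57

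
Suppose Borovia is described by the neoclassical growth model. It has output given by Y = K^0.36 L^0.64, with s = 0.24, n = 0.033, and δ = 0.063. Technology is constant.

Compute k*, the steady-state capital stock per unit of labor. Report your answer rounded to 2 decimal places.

In steady state, investment equals break-even investment: s·k^α = (n + δ)·k.
Dividing both sides by k: k^(1−α) = s / (n + δ).
k^0.64 = 0.24 / (0.033 + 0.063) = 0.24 / 0.096 = 2.5000
k* = 2.5000^(1/0.64) ≈ 4.1858

k* ≈ 4.19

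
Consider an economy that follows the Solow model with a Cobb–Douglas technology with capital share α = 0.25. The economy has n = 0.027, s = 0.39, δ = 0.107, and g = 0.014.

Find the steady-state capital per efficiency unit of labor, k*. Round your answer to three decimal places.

In steady state, investment equals break-even investment: s·k^α = (n + g + δ)·k.
Rearranging, k^(1−α) = s / (n + g + δ).
k^0.75 = 0.39 / (0.027 + 0.014 + 0.107) = 0.39 / 0.148 = 2.6351
k* = 2.6351^(1/0.75) ≈ 3.6397

k* = 3.640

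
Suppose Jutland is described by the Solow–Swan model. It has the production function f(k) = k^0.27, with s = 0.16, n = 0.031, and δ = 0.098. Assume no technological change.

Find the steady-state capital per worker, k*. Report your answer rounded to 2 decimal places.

In steady state, investment equals break-even investment: s·k^α = (n + δ)·k.
Dividing both sides by k: k^(1−α) = s / (n + δ).
k^0.73 = 0.16 / (0.031 + 0.098) = 0.16 / 0.129 = 1.2403
k* = 1.2403^(1/0.73) ≈ 1.3431

k* = 1.34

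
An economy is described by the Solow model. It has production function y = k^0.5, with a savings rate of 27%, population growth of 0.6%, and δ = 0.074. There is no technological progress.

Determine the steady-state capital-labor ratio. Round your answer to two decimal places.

In steady state, investment equals break-even investment: s·k^α = (n + δ)·k.
Rearranging, k^(1−α) = s / (n + δ).
k^0.5 = 0.27 / (0.006 + 0.074) = 0.27 / 0.080 = 3.3750
k* = 3.3750^(1/0.5) ≈ 11.3906

k* ≈ 11.39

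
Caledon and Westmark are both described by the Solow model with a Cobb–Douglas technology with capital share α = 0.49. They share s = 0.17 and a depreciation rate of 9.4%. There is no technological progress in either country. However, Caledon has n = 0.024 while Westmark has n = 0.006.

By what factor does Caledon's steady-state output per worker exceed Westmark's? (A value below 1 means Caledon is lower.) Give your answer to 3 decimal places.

y*_C / y*_W ≈ 0.853

Steady-state y* = [s/(n + δ)]^(α/(1−α)), so the ratio is [ (s_C/(n + δ)_C) / (s_W/(n + δ)_W) ]^0.9608.
s_C/(n + δ)_C = 0.17/0.118 = 1.4407; s_W/(n + δ)_W = 0.17/0.100 = 1.7000.
Ratio = (1.4407/1.7000)^0.9608 = 0.8475^0.9608 ≈ 0.8530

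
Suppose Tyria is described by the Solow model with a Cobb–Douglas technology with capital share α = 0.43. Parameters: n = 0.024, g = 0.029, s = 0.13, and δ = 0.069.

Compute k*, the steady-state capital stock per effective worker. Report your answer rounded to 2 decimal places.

In steady state, investment equals break-even investment: s·k^α = (n + g + δ)·k.
Rearranging, k^(1−α) = s / (n + g + δ).
k^0.57 = 0.13 / (0.024 + 0.029 + 0.069) = 0.13 / 0.122 = 1.0656
k* = 1.0656^(1/0.57) ≈ 1.1179

k* ≈ 1.12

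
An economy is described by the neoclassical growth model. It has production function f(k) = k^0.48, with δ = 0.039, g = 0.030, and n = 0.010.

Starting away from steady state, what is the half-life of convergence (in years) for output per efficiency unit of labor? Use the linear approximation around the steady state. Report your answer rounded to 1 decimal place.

half-life ≈ 16.9 years

Near the steady state the convergence rate is λ = (1 − α)(n + g + δ).
λ = (1 − 0.48) × 0.079 = 0.52 × 0.079 = 0.04108
Half-life = ln 2 / λ = 0.6931 / 0.04108 ≈ 16.87 years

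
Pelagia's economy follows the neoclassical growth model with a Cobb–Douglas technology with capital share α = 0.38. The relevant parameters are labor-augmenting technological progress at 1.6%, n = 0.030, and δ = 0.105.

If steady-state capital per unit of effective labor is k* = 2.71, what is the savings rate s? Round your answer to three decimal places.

Steady state requires s·f(k) = (n + g + δ)·k, i.e. s·k^α = (n + g + δ)·k.
So s / (n + g + δ) = (k*)^(1−α) = 2.71^0.62 = 1.8554.
Therefore s = 1.8554 × (n + g + δ) = 1.8554 × 0.151 = 0.2802.

s ≈ 0.280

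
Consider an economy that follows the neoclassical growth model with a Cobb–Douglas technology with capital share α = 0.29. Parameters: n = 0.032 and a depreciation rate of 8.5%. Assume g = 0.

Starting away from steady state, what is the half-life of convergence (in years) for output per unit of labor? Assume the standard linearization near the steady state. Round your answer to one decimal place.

Near the steady state the convergence rate is λ = (1 − α)(n + δ).
λ = (1 − 0.29) × 0.117 = 0.71 × 0.117 = 0.08307
Half-life = ln 2 / λ = 0.6931 / 0.08307 ≈ 8.34 years

about 8.3 years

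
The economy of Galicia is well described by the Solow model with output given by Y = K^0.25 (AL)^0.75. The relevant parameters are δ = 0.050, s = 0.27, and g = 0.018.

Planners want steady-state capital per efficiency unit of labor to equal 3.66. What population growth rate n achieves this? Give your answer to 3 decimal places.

Steady state requires s·f(k) = (n + g + δ)·k, i.e. s·k^α = (n + g + δ)·k.
So s / (n + g + δ) = (k*)^(1−α) = 3.66^0.75 = 2.6461.
Therefore n + g + δ = s / 2.6461 = 0.27 / 2.6461 = 0.1020, so n = 0.1020 − 0.068 = 0.0340.

n ≈ 0.034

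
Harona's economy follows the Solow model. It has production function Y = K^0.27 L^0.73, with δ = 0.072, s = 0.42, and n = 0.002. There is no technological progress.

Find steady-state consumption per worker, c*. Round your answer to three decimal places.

c* = 1.102

In steady state, investment equals break-even investment: s·k^α = (n + δ)·k.
Dividing both sides by k: k^(1−α) = s / (n + δ).
k^0.73 = 0.42 / (0.002 + 0.072) = 0.42 / 0.074 = 5.6757
k* = 5.6757^(1/0.73) ≈ 10.7871
y* = (k*)^α = 10.7871^0.27 ≈ 1.9006
c* = (1 − s)·y* = (1 − 0.42) × 1.9006 ≈ 1.1023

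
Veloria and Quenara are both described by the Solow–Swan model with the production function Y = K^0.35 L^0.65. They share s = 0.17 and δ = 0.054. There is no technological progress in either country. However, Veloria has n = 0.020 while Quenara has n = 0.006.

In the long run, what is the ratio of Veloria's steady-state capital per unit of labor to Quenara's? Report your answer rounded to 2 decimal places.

k*_V / k*_Q ≈ 0.72

Steady-state k* = [s/(n + δ)]^(1/(1−α)), so the ratio is [ (s_V/(n + δ)_V) / (s_Q/(n + δ)_Q) ]^1.5385.
s_V/(n + δ)_V = 0.17/0.074 = 2.2973; s_Q/(n + δ)_Q = 0.17/0.060 = 2.8333.
Ratio = (2.2973/2.8333)^1.5385 = 0.8108^1.5385 ≈ 0.7242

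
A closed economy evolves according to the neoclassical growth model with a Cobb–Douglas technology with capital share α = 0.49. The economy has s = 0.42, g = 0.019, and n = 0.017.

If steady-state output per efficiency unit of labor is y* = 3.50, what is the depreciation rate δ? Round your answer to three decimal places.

At the steady state, Δk = 0, so s·k^α = (n + g + δ)·k.
Since y* = [s/(n + g + δ)]^(α/(1−α)), we have s/(n + g + δ) = (y*)^((1−α)/α) = 3.50^1.0408 = 3.6835.
Therefore n + g + δ = s / 3.6835 = 0.42 / 3.6835 = 0.1140, so δ = 0.1140 − 0.036 = 0.0780.

δ ≈ 0.078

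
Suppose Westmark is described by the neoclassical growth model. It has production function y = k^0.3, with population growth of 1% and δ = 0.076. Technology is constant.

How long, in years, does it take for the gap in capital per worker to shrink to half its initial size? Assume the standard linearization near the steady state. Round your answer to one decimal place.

Near the steady state the convergence rate is λ = (1 − α)(n + δ).
λ = (1 − 0.3) × 0.086 = 0.7 × 0.086 = 0.0602
Half-life = ln 2 / λ = 0.6931 / 0.0602 ≈ 11.51 years

t_½ ≈ 11.5 years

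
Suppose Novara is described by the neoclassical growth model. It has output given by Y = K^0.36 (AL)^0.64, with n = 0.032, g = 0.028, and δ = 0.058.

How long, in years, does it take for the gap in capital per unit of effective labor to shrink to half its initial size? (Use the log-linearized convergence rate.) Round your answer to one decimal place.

about 9.2 years

Near the steady state the convergence rate is λ = (1 − α)(n + g + δ).
λ = (1 − 0.36) × 0.118 = 0.64 × 0.118 = 0.07552
Half-life = ln 2 / λ = 0.6931 / 0.07552 ≈ 9.18 years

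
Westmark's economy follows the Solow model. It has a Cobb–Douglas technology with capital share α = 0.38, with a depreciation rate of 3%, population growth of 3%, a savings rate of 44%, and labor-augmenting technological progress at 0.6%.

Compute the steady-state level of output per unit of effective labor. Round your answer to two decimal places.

At the steady state, Δk = 0, so s·k^α = (n + g + δ)·k.
Dividing both sides by k: k^(1−α) = s / (n + g + δ).
k^0.62 = 0.44 / (0.030 + 0.006 + 0.030) = 0.44 / 0.066 = 6.6667
k* = 6.6667^(1/0.62) ≈ 21.3250
y* = (k*)^α = 21.3250^0.38 ≈ 3.1987

y* ≈ 3.20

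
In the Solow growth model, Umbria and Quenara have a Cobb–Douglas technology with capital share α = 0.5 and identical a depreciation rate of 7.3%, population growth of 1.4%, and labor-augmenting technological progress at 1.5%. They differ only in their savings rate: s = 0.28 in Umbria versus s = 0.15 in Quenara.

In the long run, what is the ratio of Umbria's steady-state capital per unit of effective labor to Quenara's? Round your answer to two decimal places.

Steady-state k* = [s/(n + g + δ)]^(1/(1−α)), so the ratio is [ (s_U/(n + g + δ)_U) / (s_Q/(n + g + δ)_Q) ]^2.
s_U/(n + g + δ)_U = 0.28/0.102 = 2.7451; s_Q/(n + g + δ)_Q = 0.15/0.102 = 1.4706.
Ratio = (2.7451/1.4706)^2 = 1.8667^2 ≈ 3.4846

ratio ≈ 3.48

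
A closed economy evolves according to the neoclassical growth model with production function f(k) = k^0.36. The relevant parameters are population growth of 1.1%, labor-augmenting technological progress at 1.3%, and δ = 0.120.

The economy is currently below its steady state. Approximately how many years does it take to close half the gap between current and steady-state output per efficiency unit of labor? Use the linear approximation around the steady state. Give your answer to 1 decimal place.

Near the steady state the convergence rate is λ = (1 − α)(n + g + δ).
λ = (1 − 0.36) × 0.144 = 0.64 × 0.144 = 0.09216
Half-life = ln 2 / λ = 0.6931 / 0.09216 ≈ 7.52 years

t_½ ≈ 7.5 years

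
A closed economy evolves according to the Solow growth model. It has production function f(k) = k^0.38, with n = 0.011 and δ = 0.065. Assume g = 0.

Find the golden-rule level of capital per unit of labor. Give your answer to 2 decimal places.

The golden rule sets f'(k) = n + δ, i.e. α·k^(α−1) = n + δ.
So k^(1−α) = α / (n + δ) = 0.38 / 0.076 = 5.0000.
k_gold = 5.0000^(1/0.62) ≈ 13.4082

k_gold ≈ 13.41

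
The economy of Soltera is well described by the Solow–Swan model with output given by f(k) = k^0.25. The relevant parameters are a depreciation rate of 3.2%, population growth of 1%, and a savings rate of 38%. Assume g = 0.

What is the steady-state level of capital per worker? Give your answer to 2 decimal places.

At the steady state, Δk = 0, so s·k^α = (n + δ)·k.
Dividing both sides by k: k^(1−α) = s / (n + δ).
k^0.75 = 0.38 / (0.010 + 0.032) = 0.38 / 0.042 = 9.0476
k* = 9.0476^(1/0.75) ≈ 18.8529

k* ≈ 18.85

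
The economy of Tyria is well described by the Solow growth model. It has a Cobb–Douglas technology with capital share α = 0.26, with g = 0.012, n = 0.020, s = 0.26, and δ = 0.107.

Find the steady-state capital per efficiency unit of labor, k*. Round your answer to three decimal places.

In steady state, investment equals break-even investment: s·k^α = (n + g + δ)·k.
Rearranging, k^(1−α) = s / (n + g + δ).
k^0.74 = 0.26 / (0.020 + 0.012 + 0.107) = 0.26 / 0.139 = 1.8705
k* = 1.8705^(1/0.74) ≈ 2.3308

k* = 2.331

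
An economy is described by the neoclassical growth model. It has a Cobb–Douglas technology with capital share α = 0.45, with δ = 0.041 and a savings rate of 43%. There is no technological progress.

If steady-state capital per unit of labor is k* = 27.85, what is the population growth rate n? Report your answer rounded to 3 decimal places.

n ≈ 0.028

In steady state, investment equals break-even investment: s·k^α = (n + δ)·k.
So s / (n + δ) = (k*)^(1−α) = 27.85^0.55 = 6.2324.
Therefore n + δ = s / 6.2324 = 0.43 / 6.2324 = 0.0690, so n = 0.0690 − 0.041 = 0.0280.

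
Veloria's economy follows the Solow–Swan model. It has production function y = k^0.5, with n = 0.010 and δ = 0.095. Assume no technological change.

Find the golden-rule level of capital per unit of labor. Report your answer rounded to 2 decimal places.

k_gold ≈ 22.68

The golden rule sets f'(k) = n + δ, i.e. α·k^(α−1) = n + δ.
So k^(1−α) = α / (n + δ) = 0.5 / 0.105 = 4.7619.
k_gold = 4.7619^(1/0.5) ≈ 22.6757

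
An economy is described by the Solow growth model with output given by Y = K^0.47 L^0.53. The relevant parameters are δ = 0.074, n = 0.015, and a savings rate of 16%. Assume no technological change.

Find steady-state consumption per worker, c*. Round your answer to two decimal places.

c* = 1.41

At the steady state, Δk = 0, so s·k^α = (n + δ)·k.
Dividing both sides by k: k^(1−α) = s / (n + δ).
k^0.53 = 0.16 / (0.015 + 0.074) = 0.16 / 0.089 = 1.7978
k* = 1.7978^(1/0.53) ≈ 3.0244
y* = (k*)^α = 3.0244^0.47 ≈ 1.6823
c* = (1 − s)·y* = (1 − 0.16) × 1.6823 ≈ 1.4131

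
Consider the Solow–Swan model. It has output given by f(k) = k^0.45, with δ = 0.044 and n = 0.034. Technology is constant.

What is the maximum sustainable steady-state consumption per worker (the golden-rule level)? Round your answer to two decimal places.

c_gold ≈ 2.31

At the golden rule, f'(k) = n + δ, so α·k^(α−1) = n + δ and k_gold = (α/(n + δ))^(1/(1−α)).
k_gold = (0.45/0.078)^(1/0.55) = 5.7692^1.8182 ≈ 24.2025
c_gold = f(k_gold) − (n + δ)·k_gold = 4.1950 − 0.078×24.2025 ≈ 2.3072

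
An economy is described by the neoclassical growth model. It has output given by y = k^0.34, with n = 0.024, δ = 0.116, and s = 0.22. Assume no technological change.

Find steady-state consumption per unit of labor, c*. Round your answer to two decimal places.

c* = 0.98

In steady state, investment equals break-even investment: s·k^α = (n + δ)·k.
Rearranging, k^(1−α) = s / (n + δ).
k^0.66 = 0.22 / (0.024 + 0.116) = 0.22 / 0.140 = 1.5714
k* = 1.5714^(1/0.66) ≈ 1.9834
y* = (k*)^α = 1.9834^0.34 ≈ 1.2622
c* = (1 − s)·y* = (1 − 0.22) × 1.2622 ≈ 0.9845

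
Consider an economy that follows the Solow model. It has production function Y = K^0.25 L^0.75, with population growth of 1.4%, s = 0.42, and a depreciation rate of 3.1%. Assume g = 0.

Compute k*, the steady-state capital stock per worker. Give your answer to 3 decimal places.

k* ≈ 19.651

In steady state, investment equals break-even investment: s·k^α = (n + δ)·k.
Rearranging, k^(1−α) = s / (n + δ).
k^0.75 = 0.42 / (0.014 + 0.031) = 0.42 / 0.045 = 9.3333
k* = 9.3333^(1/0.75) ≈ 19.6508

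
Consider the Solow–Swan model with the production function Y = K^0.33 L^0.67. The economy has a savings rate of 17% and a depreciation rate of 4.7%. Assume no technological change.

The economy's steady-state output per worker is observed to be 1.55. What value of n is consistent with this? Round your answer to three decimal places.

At the steady state, Δk = 0, so s·k^α = (n + δ)·k.
Since y* = [s/(n + δ)]^(α/(1−α)), we have s/(n + δ) = (y*)^((1−α)/α) = 1.55^2.0303 = 2.4346.
Therefore n + δ = s / 2.4346 = 0.17 / 2.4346 = 0.0698, so n = 0.0698 − 0.047 = 0.0228.

n ≈ 0.023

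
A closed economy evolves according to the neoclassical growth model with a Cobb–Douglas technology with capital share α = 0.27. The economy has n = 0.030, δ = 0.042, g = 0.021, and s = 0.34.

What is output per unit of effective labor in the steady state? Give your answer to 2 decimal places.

y* ≈ 1.62

At the steady state, Δk = 0, so s·k^α = (n + g + δ)·k.
Dividing both sides by k: k^(1−α) = s / (n + g + δ).
k^0.73 = 0.34 / (0.030 + 0.021 + 0.042) = 0.34 / 0.093 = 3.6559
k* = 3.6559^(1/0.73) ≈ 5.9051
y* = (k*)^α = 5.9051^0.27 ≈ 1.6152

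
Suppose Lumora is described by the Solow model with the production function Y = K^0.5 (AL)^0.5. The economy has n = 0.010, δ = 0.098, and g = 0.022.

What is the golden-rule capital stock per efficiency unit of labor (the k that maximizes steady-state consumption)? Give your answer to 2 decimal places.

k_gold ≈ 14.79

The golden rule sets f'(k) = n + g + δ, i.e. α·k^(α−1) = n + g + δ.
So k^(1−α) = α / (n + g + δ) = 0.5 / 0.130 = 3.8462.
k_gold = 3.8462^(1/0.5) ≈ 14.7933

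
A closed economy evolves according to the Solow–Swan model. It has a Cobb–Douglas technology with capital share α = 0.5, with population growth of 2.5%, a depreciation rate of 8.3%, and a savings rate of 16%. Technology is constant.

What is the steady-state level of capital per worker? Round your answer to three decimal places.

k* = 2.195

At the steady state, Δk = 0, so s·k^α = (n + δ)·k.
Dividing both sides by k: k^(1−α) = s / (n + δ).
k^0.5 = 0.16 / (0.025 + 0.083) = 0.16 / 0.108 = 1.4815
k* = 1.4815^(1/0.5) ≈ 2.1948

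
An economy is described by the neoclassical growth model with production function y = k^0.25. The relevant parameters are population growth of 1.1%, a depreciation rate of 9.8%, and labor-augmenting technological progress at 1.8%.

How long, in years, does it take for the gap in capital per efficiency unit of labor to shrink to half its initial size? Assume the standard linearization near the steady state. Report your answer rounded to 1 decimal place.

Near the steady state the convergence rate is λ = (1 − α)(n + g + δ).
λ = (1 − 0.25) × 0.127 = 0.75 × 0.127 = 0.09525
Half-life = ln 2 / λ = 0.6931 / 0.09525 ≈ 7.28 years

half-life ≈ 7.3 years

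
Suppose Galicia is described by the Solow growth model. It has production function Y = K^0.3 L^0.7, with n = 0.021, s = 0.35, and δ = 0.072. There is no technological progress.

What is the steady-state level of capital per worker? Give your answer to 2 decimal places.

k* = 6.64

Steady state requires s·f(k) = (n + δ)·k, i.e. s·k^α = (n + δ)·k.
Rearranging, k^(1−α) = s / (n + δ).
k^0.7 = 0.35 / (0.021 + 0.072) = 0.35 / 0.093 = 3.7634
k* = 3.7634^(1/0.7) ≈ 6.6414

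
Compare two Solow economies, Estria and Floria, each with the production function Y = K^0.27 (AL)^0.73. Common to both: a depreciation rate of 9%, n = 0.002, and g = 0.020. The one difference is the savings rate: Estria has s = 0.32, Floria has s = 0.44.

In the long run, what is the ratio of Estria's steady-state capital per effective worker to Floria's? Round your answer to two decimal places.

Steady-state k* = [s/(n + g + δ)]^(1/(1−α)), so the ratio is [ (s_E/(n + g + δ)_E) / (s_F/(n + g + δ)_F) ]^1.3699.
s_E/(n + g + δ)_E = 0.32/0.112 = 2.8571; s_F/(n + g + δ)_F = 0.44/0.112 = 3.9286.
Ratio = (2.8571/3.9286)^1.3699 = 0.7273^1.3699 ≈ 0.6465

ratio ≈ 0.65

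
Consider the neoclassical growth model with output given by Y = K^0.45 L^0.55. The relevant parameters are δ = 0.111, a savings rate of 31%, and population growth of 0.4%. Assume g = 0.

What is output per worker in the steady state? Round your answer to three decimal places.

y* = 2.251

Steady state requires s·f(k) = (n + δ)·k, i.e. s·k^α = (n + δ)·k.
Rearranging, k^(1−α) = s / (n + δ).
k^0.55 = 0.31 / (0.004 + 0.111) = 0.31 / 0.115 = 2.6957
k* = 2.6957^(1/0.55) ≈ 6.0679
y* = (k*)^α = 6.0679^0.45 ≈ 2.2510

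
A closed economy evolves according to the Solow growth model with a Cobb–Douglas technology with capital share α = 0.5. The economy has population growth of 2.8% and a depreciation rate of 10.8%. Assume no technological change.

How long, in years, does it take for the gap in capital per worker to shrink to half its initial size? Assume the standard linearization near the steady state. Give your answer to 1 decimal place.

Near the steady state the convergence rate is λ = (1 − α)(n + δ).
λ = (1 − 0.5) × 0.136 = 0.5 × 0.136 = 0.0680
Half-life = ln 2 / λ = 0.6931 / 0.0680 ≈ 10.19 years

t_½ ≈ 10.2 years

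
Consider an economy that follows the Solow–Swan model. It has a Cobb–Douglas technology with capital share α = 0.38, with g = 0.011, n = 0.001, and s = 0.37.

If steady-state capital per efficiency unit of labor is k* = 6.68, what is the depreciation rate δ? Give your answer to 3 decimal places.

In steady state, investment equals break-even investment: s·k^α = (n + g + δ)·k.
So s / (n + g + δ) = (k*)^(1−α) = 6.68^0.62 = 3.2461.
Therefore n + g + δ = s / 3.2461 = 0.37 / 3.2461 = 0.1140, so δ = 0.1140 − 0.012 = 0.1020.

δ ≈ 0.102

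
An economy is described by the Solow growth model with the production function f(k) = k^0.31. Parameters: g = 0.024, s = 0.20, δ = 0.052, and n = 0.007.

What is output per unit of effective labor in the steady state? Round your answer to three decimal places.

y* = 1.485

At the steady state, Δk = 0, so s·k^α = (n + g + δ)·k.
Dividing both sides by k: k^(1−α) = s / (n + g + δ).
k^0.69 = 0.20 / (0.007 + 0.024 + 0.052) = 0.20 / 0.083 = 2.4096
k* = 2.4096^(1/0.69) ≈ 3.5772
y* = (k*)^α = 3.5772^0.31 ≈ 1.4846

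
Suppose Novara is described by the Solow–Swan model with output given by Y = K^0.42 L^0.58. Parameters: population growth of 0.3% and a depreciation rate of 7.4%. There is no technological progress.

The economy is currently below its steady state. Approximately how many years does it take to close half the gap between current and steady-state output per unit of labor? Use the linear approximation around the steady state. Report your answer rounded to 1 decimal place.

Near the steady state the convergence rate is λ = (1 − α)(n + δ).
λ = (1 − 0.42) × 0.077 = 0.58 × 0.077 = 0.04466
Half-life = ln 2 / λ = 0.6931 / 0.04466 ≈ 15.52 years

half-life ≈ 15.5 years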